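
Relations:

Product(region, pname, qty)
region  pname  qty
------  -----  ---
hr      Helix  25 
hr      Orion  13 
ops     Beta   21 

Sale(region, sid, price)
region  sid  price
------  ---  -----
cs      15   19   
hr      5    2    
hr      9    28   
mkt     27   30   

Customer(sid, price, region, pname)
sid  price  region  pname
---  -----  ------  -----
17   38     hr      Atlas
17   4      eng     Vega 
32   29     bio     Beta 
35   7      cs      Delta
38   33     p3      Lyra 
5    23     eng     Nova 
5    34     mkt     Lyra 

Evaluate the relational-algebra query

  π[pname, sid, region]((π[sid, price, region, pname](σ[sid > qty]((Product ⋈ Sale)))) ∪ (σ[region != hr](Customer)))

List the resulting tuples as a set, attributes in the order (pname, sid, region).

Natural join on region: {(hr, Helix, 25, 5, 2), (hr, Helix, 25, 9, 28), (hr, Orion, 13, 5, 2), (hr, Orion, 13, 9, 28)}
Selection sid > qty: {}
Keep only column(s) sid, price, region, pname: {}
Selection region != hr: {(17, 4, eng, Vega), (32, 29, bio, Beta), (35, 7, cs, Delta), (38, 33, p3, Lyra), (5, 23, eng, Nova), (5, 34, mkt, Lyra)}
Set union of the two operands is {(17, 4, eng, Vega), (32, 29, bio, Beta), (35, 7, cs, Delta), (38, 33, p3, Lyra), (5, 23, eng, Nova), (5, 34, mkt, Lyra)}.
Keep only column(s) pname, sid, region: {(Beta, 32, bio), (Delta, 35, cs), (Lyra, 38, p3), (Lyra, 5, mkt), (Nova, 5, eng), (Vega, 17, eng)}

{(Beta, 32, bio), (Delta, 35, cs), (Lyra, 38, p3), (Lyra, 5, mkt), (Nova, 5, eng), (Vega, 17, eng)}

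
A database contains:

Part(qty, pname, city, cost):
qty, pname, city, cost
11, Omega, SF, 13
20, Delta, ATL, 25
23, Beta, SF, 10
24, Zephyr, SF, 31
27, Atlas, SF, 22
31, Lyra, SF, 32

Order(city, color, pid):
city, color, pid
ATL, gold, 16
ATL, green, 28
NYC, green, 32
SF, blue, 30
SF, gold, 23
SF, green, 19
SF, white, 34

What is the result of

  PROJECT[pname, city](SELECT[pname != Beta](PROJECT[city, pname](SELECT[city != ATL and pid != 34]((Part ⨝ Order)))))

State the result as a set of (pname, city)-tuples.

{(Atlas, SF), (Lyra, SF), (Omega, SF), (Zephyr, SF)}

Natural join on city: {(11, Omega, SF, 13, blue, 30), (11, Omega, SF, 13, gold, 23), (11, Omega, SF, 13, green, 19), (11, Omega, SF, 13, white, 34), (20, Delta, ATL, 25, gold, 16), (20, Delta, ATL, 25, green, 28), (23, Beta, SF, 10, blue, 30), (23, Beta, SF, 10, gold, 23), (23, Beta, SF, 10, green, 19), (23, Beta, SF, 10, white, 34), (24, Zephyr, SF, 31, blue, 30), (24, Zephyr, SF, 31, gold, 23), (24, Zephyr, SF, 31, green, 19), (24, Zephyr, SF, 31, white, 34), (27, Atlas, SF, 22, blue, 30), (27, Atlas, SF, 22, gold, 23), (27, Atlas, SF, 22, green, 19), (27, Atlas, SF, 22, white, 34), (31, Lyra, SF, 32, blue, 30), (31, Lyra, SF, 32, gold, 23), (31, Lyra, SF, 32, green, 19), (31, Lyra, SF, 32, white, 34)}
Apply σ_{city != ATL and pid != 34}; surviving tuples: {(11, Omega, SF, 13, blue, 30), (11, Omega, SF, 13, gold, 23), (11, Omega, SF, 13, green, 19), (23, Beta, SF, 10, blue, 30), (23, Beta, SF, 10, gold, 23), (23, Beta, SF, 10, green, 19), (24, Zephyr, SF, 31, blue, 30), (24, Zephyr, SF, 31, gold, 23), (24, Zephyr, SF, 31, green, 19), (27, Atlas, SF, 22, blue, 30), (27, Atlas, SF, 22, gold, 23), (27, Atlas, SF, 22, green, 19), (31, Lyra, SF, 32, blue, 30), (31, Lyra, SF, 32, gold, 23), (31, Lyra, SF, 32, green, 19)}
π_{city, pname} gives {(SF, Atlas), (SF, Beta), (SF, Lyra), (SF, Omega), (SF, Zephyr)} (10 duplicate(s) eliminated).
Apply σ_{pname != Beta}; surviving tuples: {(SF, Atlas), (SF, Lyra), (SF, Omega), (SF, Zephyr)}
π_{pname, city} gives {(Atlas, SF), (Lyra, SF), (Omega, SF), (Zephyr, SF)}.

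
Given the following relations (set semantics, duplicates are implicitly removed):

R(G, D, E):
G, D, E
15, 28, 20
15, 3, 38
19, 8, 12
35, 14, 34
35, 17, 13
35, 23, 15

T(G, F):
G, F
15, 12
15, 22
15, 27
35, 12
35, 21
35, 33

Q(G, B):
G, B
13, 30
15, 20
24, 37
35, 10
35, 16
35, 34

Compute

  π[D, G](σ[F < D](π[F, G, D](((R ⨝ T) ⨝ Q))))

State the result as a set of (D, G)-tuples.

{(14, 35), (17, 35), (23, 35), (28, 15)}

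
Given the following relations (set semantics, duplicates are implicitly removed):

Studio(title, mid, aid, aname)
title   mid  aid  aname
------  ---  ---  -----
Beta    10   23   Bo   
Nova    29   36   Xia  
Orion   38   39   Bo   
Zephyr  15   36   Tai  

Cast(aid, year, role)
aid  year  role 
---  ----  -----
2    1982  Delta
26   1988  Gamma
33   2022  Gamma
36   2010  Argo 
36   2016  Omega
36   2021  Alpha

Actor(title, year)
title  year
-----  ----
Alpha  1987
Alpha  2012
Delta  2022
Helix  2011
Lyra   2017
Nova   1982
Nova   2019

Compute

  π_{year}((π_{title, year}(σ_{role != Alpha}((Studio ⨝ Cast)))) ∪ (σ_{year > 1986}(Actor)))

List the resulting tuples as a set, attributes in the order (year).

Joining Studio and Cast on aid yields {(Nova, 29, 36, Xia, 2010, Argo), (Nova, 29, 36, Xia, 2016, Omega), (Nova, 29, 36, Xia, 2021, Alpha), (Zephyr, 15, 36, Tai, 2010, Argo), (Zephyr, 15, 36, Tai, 2016, Omega), (Zephyr, 15, 36, Tai, 2021, Alpha)}.
σ[role != Alpha]: keep tuples satisfying role != Alpha → {(Nova, 29, 36, Xia, 2010, Argo), (Nova, 29, 36, Xia, 2016, Omega), (Zephyr, 15, 36, Tai, 2010, Argo), (Zephyr, 15, 36, Tai, 2016, Omega)}
π_{title, year} gives {(Nova, 2010), (Nova, 2016), (Zephyr, 2010), (Zephyr, 2016)}.
σ[year > 1986]: keep tuples satisfying year > 1986 → {(Alpha, 1987), (Alpha, 2012), (Delta, 2022), (Helix, 2011), (Lyra, 2017), (Nova, 2019)}
Taking the union: {(Alpha, 1987), (Alpha, 2012), (Delta, 2022), (Helix, 2011), (Lyra, 2017), (Nova, 2010), (Nova, 2016), (Nova, 2019), (Zephyr, 2010), (Zephyr, 2016)}
π_{year} gives {1987, 2010, 2011, 2012, 2016, 2017, 2019, 2022} (2 duplicate(s) eliminated).

{1987, 2010, 2011, 2012, 2016, 2017, 2019, 2022}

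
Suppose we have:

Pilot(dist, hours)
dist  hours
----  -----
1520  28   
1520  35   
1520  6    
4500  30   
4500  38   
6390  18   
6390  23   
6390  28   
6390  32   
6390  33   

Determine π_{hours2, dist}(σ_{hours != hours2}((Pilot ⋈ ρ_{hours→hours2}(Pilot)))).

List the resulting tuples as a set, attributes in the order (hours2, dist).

ρ[hours→hours2]: schema becomes (dist, hours2); tuples unchanged.
Joining Pilot and ρ_{hours→hours2}(Pilot) on dist yields {(1520, 28, 28), (1520, 28, 35), (1520, 28, 6), (1520, 35, 28), (1520, 35, 35), (1520, 35, 6), (1520, 6, 28), (1520, 6, 35), (1520, 6, 6), (4500, 30, 30), (4500, 30, 38), (4500, 38, 30), (4500, 38, 38), (6390, 18, 18), (6390, 18, 23), (6390, 18, 28), (6390, 18, 32), (6390, 18, 33), (6390, 23, 18), (6390, 23, 23), (6390, 23, 28), (6390, 23, 32), (6390, 23, 33), (6390, 28, 18), (6390, 28, 23), (6390, 28, 28), (6390, 28, 32), (6390, 28, 33), (6390, 32, 18), (6390, 32, 23), (6390, 32, 28), (6390, 32, 32), (6390, 32, 33), (6390, 33, 18), (6390, 33, 23), (6390, 33, 28), (6390, 33, 32), (6390, 33, 33)}.
Selection hours != hours2: {(1520, 28, 35), (1520, 28, 6), (1520, 35, 28), (1520, 35, 6), (1520, 6, 28), (1520, 6, 35), (4500, 30, 38), (4500, 38, 30), (6390, 18, 23), (6390, 18, 28), (6390, 18, 32), (6390, 18, 33), (6390, 23, 18), (6390, 23, 28), (6390, 23, 32), (6390, 23, 33), (6390, 28, 18), (6390, 28, 23), (6390, 28, 32), (6390, 28, 33), (6390, 32, 18), (6390, 32, 23), (6390, 32, 28), (6390, 32, 33), (6390, 33, 18), (6390, 33, 23), (6390, 33, 28), (6390, 33, 32)}
π_{hours2, dist} gives {(18, 6390), (23, 6390), (28, 1520), (28, 6390), (30, 4500), (32, 6390), (33, 6390), (35, 1520), (38, 4500), (6, 1520)} (18 duplicate(s) eliminated).

{(18, 6390), (23, 6390), (28, 1520), (28, 6390), (30, 4500), (32, 6390), (33, 6390), (35, 1520), (38, 4500), (6, 1520)}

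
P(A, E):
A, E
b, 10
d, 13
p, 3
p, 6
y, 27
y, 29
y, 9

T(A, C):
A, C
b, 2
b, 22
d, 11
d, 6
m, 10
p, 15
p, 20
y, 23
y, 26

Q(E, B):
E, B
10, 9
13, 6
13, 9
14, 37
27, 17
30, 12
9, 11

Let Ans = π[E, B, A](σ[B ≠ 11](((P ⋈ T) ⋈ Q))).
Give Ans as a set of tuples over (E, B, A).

P ⋈ T (natural join on A): {(b, 10, 2), (b, 10, 22), (d, 13, 11), (d, 13, 6), (p, 3, 15), (p, 3, 20), (p, 6, 15), (p, 6, 20), (y, 27, 23), (y, 27, 26), (y, 29, 23), (y, 29, 26), (y, 9, 23), (y, 9, 26)}
(P ⋈ T) ⋈ Q (natural join on E): {(b, 10, 2, 9), (b, 10, 22, 9), (d, 13, 11, 6), (d, 13, 11, 9), (d, 13, 6, 6), (d, 13, 6, 9), (y, 27, 23, 17), (y, 27, 26, 17), (y, 9, 23, 11), (y, 9, 26, 11)}
σ[B ≠ 11]: keep tuples satisfying B ≠ 11 → {(b, 10, 2, 9), (b, 10, 22, 9), (d, 13, 11, 6), (d, 13, 11, 9), (d, 13, 6, 6), (d, 13, 6, 9), (y, 27, 23, 17), (y, 27, 26, 17)}
π_{E, B, A} gives {(10, 9, b), (13, 6, d), (13, 9, d), (27, 17, y)} (4 duplicate(s) eliminated).

{(10, 9, b), (13, 6, d), (13, 9, d), (27, 17, y)}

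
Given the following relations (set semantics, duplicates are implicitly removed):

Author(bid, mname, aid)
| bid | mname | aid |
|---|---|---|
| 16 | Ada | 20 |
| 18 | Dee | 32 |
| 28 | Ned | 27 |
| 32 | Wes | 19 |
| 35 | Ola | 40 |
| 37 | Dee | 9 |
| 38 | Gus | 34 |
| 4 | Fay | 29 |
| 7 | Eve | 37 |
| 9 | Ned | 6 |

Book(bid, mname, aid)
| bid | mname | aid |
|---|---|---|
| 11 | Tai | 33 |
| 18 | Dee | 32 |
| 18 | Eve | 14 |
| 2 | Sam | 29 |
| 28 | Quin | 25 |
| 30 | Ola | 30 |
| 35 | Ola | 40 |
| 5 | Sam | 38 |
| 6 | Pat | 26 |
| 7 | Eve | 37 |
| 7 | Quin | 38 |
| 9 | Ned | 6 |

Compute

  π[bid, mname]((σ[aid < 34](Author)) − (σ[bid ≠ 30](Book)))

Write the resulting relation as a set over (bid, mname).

{(16, Ada), (28, Ned), (32, Wes), (37, Dee), (4, Fay)}

Apply σ_{aid < 34}; surviving tuples: {(16, Ada, 20), (18, Dee, 32), (28, Ned, 27), (32, Wes, 19), (37, Dee, 9), (4, Fay, 29), (9, Ned, 6)}
Apply σ_{bid ≠ 30}; surviving tuples: {(11, Tai, 33), (18, Dee, 32), (18, Eve, 14), (2, Sam, 29), (28, Quin, 25), (35, Ola, 40), (5, Sam, 38), (6, Pat, 26), (7, Eve, 37), (7, Quin, 38), (9, Ned, 6)}
Taking the difference: {(16, Ada, 20), (28, Ned, 27), (32, Wes, 19), (37, Dee, 9), (4, Fay, 29)}
Keep only column(s) bid, mname: {(16, Ada), (28, Ned), (32, Wes), (37, Dee), (4, Fay)}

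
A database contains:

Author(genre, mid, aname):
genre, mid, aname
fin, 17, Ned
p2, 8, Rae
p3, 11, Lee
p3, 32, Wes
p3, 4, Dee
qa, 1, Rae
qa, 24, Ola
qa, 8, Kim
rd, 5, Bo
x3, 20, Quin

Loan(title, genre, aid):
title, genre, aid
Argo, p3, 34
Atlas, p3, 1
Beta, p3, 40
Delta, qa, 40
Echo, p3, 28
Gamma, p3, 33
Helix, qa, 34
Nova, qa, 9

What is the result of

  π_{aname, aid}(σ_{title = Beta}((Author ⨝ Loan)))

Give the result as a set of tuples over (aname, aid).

Natural join on genre: {(p3, 11, Lee, Argo, 34), (p3, 11, Lee, Atlas, 1), (p3, 11, Lee, Beta, 40), (p3, 11, Lee, Echo, 28), (p3, 11, Lee, Gamma, 33), (p3, 32, Wes, Argo, 34), (p3, 32, Wes, Atlas, 1), (p3, 32, Wes, Beta, 40), (p3, 32, Wes, Echo, 28), (p3, 32, Wes, Gamma, 33), (p3, 4, Dee, Argo, 34), (p3, 4, Dee, Atlas, 1), (p3, 4, Dee, Beta, 40), (p3, 4, Dee, Echo, 28), (p3, 4, Dee, Gamma, 33), (qa, 1, Rae, Delta, 40), (qa, 1, Rae, Helix, 34), (qa, 1, Rae, Nova, 9), (qa, 24, Ola, Delta, 40), (qa, 24, Ola, Helix, 34), (qa, 24, Ola, Nova, 9), (qa, 8, Kim, Delta, 40), (qa, 8, Kim, Helix, 34), (qa, 8, Kim, Nova, 9)}
σ[title = Beta]: keep tuples satisfying title = Beta → {(p3, 11, Lee, Beta, 40), (p3, 32, Wes, Beta, 40), (p3, 4, Dee, Beta, 40)}
π_{aname, aid} gives {(Dee, 40), (Lee, 40), (Wes, 40)}.

{(Dee, 40), (Lee, 40), (Wes, 40)}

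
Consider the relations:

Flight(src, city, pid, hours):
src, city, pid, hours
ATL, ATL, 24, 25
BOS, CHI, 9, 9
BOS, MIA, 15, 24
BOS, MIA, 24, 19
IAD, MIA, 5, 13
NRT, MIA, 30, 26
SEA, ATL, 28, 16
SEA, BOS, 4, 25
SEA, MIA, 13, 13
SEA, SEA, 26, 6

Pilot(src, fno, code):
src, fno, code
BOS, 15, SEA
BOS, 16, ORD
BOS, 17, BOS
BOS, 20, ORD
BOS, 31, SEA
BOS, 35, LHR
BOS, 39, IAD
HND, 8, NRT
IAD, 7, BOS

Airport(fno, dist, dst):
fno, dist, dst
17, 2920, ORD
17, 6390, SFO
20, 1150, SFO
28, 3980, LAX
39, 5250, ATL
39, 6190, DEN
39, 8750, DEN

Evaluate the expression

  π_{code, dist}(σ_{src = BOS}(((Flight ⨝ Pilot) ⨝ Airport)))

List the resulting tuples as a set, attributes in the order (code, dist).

{(BOS, 2920), (BOS, 6390), (IAD, 5250), (IAD, 6190), (IAD, 8750), (ORD, 1150)}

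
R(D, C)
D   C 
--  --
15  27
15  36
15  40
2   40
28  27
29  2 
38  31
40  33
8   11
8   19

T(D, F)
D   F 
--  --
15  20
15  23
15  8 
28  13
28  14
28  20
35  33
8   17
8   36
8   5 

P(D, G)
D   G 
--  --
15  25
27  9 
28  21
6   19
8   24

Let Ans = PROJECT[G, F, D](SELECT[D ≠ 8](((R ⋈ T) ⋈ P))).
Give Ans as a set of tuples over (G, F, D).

R ⋈ T (natural join on D): {(15, 27, 20), (15, 27, 23), (15, 27, 8), (15, 36, 20), (15, 36, 23), (15, 36, 8), (15, 40, 20), (15, 40, 23), (15, 40, 8), (28, 27, 13), (28, 27, 14), (28, 27, 20), (8, 11, 17), (8, 11, 36), (8, 11, 5), (8, 19, 17), (8, 19, 36), (8, 19, 5)}
(R ⋈ T) ⋈ P (natural join on D): {(15, 27, 20, 25), (15, 27, 23, 25), (15, 27, 8, 25), (15, 36, 20, 25), (15, 36, 23, 25), (15, 36, 8, 25), (15, 40, 20, 25), (15, 40, 23, 25), (15, 40, 8, 25), (28, 27, 13, 21), (28, 27, 14, 21), (28, 27, 20, 21), (8, 11, 17, 24), (8, 11, 36, 24), (8, 11, 5, 24), (8, 19, 17, 24), (8, 19, 36, 24), (8, 19, 5, 24)}
Apply σ_{D ≠ 8}; surviving tuples: {(15, 27, 20, 25), (15, 27, 23, 25), (15, 27, 8, 25), (15, 36, 20, 25), (15, 36, 23, 25), (15, 36, 8, 25), (15, 40, 20, 25), (15, 40, 23, 25), (15, 40, 8, 25), (28, 27, 13, 21), (28, 27, 14, 21), (28, 27, 20, 21)}
π_{G, F, D} gives {(21, 13, 28), (21, 14, 28), (21, 20, 28), (25, 20, 15), (25, 23, 15), (25, 8, 15)} (6 duplicate(s) eliminated).

{(21, 13, 28), (21, 14, 28), (21, 20, 28), (25, 20, 15), (25, 23, 15), (25, 8, 15)}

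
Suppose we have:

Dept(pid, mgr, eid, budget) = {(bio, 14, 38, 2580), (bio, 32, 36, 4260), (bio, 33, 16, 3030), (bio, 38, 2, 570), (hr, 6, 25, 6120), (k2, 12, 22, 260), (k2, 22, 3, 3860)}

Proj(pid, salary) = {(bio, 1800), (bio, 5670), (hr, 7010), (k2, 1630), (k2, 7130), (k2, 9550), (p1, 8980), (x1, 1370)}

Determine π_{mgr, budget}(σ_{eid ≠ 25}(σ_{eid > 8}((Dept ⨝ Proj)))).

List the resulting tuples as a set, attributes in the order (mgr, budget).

{(12, 260), (14, 2580), (32, 4260), (33, 3030)}

Dept ⋈ Proj (natural join on pid): {(bio, 14, 38, 2580, 1800), (bio, 14, 38, 2580, 5670), (bio, 32, 36, 4260, 1800), (bio, 32, 36, 4260, 5670), (bio, 33, 16, 3030, 1800), (bio, 33, 16, 3030, 5670), (bio, 38, 2, 570, 1800), (bio, 38, 2, 570, 5670), (hr, 6, 25, 6120, 7010), (k2, 12, 22, 260, 1630), (k2, 12, 22, 260, 7130), (k2, 12, 22, 260, 9550), (k2, 22, 3, 3860, 1630), (k2, 22, 3, 3860, 7130), (k2, 22, 3, 3860, 9550)}
Apply σ_{eid > 8}; surviving tuples: {(bio, 14, 38, 2580, 1800), (bio, 14, 38, 2580, 5670), (bio, 32, 36, 4260, 1800), (bio, 32, 36, 4260, 5670), (bio, 33, 16, 3030, 1800), (bio, 33, 16, 3030, 5670), (hr, 6, 25, 6120, 7010), (k2, 12, 22, 260, 1630), (k2, 12, 22, 260, 7130), (k2, 12, 22, 260, 9550)}
Apply σ_{eid ≠ 25}; surviving tuples: {(bio, 14, 38, 2580, 1800), (bio, 14, 38, 2580, 5670), (bio, 32, 36, 4260, 1800), (bio, 32, 36, 4260, 5670), (bio, 33, 16, 3030, 1800), (bio, 33, 16, 3030, 5670), (k2, 12, 22, 260, 1630), (k2, 12, 22, 260, 7130), (k2, 12, 22, 260, 9550)}
Projecting to mgr, budget (5 duplicate(s) eliminated): {(12, 260), (14, 2580), (32, 4260), (33, 3030)}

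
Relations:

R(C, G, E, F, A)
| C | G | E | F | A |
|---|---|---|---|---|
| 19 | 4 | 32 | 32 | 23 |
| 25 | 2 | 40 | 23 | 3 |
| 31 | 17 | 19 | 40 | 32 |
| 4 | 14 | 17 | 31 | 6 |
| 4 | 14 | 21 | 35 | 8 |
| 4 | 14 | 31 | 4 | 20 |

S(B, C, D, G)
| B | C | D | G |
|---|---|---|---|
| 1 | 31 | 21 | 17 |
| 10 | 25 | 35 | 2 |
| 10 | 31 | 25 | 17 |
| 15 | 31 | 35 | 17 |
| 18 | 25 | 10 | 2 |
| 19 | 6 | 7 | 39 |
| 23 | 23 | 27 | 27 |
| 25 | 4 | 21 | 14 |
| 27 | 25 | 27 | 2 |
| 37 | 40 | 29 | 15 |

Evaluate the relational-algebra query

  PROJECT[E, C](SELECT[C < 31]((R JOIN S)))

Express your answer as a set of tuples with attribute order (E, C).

Natural join on C, G: {(25, 2, 40, 23, 3, 10, 35), (25, 2, 40, 23, 3, 18, 10), (25, 2, 40, 23, 3, 27, 27), (31, 17, 19, 40, 32, 1, 21), (31, 17, 19, 40, 32, 10, 25), (31, 17, 19, 40, 32, 15, 35), (4, 14, 17, 31, 6, 25, 21), (4, 14, 21, 35, 8, 25, 21), (4, 14, 31, 4, 20, 25, 21)}
Selection C < 31: {(25, 2, 40, 23, 3, 10, 35), (25, 2, 40, 23, 3, 18, 10), (25, 2, 40, 23, 3, 27, 27), (4, 14, 17, 31, 6, 25, 21), (4, 14, 21, 35, 8, 25, 21), (4, 14, 31, 4, 20, 25, 21)}
π[E, C]: project onto (E, C) (2 duplicate(s) eliminated) → {(17, 4), (21, 4), (31, 4), (40, 25)}

{(17, 4), (21, 4), (31, 4), (40, 25)}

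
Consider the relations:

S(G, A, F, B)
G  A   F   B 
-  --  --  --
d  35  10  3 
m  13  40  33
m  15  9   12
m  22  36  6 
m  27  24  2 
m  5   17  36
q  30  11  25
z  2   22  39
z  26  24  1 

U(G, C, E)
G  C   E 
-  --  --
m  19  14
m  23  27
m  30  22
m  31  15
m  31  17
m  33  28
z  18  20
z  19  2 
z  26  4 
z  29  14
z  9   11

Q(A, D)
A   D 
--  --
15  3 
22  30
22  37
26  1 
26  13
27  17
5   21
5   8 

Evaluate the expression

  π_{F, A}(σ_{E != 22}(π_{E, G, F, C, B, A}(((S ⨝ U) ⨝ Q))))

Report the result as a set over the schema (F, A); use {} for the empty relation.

{(17, 5), (24, 26), (24, 27), (36, 22), (9, 15)}

Joining S and U on G yields {(m, 13, 40, 33, 19, 14), (m, 13, 40, 33, 23, 27), (m, 13, 40, 33, 30, 22), (m, 13, 40, 33, 31, 15), (m, 13, 40, 33, 31, 17), (m, 13, 40, 33, 33, 28), (m, 15, 9, 12, 19, 14), (m, 15, 9, 12, 23, 27), (m, 15, 9, 12, 30, 22), (m, 15, 9, 12, 31, 15), (m, 15, 9, 12, 31, 17), (m, 15, 9, 12, 33, 28), (m, 22, 36, 6, 19, 14), (m, 22, 36, 6, 23, 27), (m, 22, 36, 6, 30, 22), (m, 22, 36, 6, 31, 15), (m, 22, 36, 6, 31, 17), (m, 22, 36, 6, 33, 28), (m, 27, 24, 2, 19, 14), (m, 27, 24, 2, 23, 27), (m, 27, 24, 2, 30, 22), (m, 27, 24, 2, 31, 15), (m, 27, 24, 2, 31, 17), (m, 27, 24, 2, 33, 28), (m, 5, 17, 36, 19, 14), (m, 5, 17, 36, 23, 27), (m, 5, 17, 36, 30, 22), (m, 5, 17, 36, 31, 15), (m, 5, 17, 36, 31, 17), (m, 5, 17, 36, 33, 28), (z, 2, 22, 39, 18, 20), (z, 2, 22, 39, 19, 2), (z, 2, 22, 39, 26, 4), (z, 2, 22, 39, 29, 14), (z, 2, 22, 39, 9, 11), (z, 26, 24, 1, 18, 20), (z, 26, 24, 1, 19, 2), (z, 26, 24, 1, 26, 4), (z, 26, 24, 1, 29, 14), (z, 26, 24, 1, 9, 11)}.
Joining (S ⨝ U) and Q on A yields {(m, 15, 9, 12, 19, 14, 3), (m, 15, 9, 12, 23, 27, 3), (m, 15, 9, 12, 30, 22, 3), (m, 15, 9, 12, 31, 15, 3), (m, 15, 9, 12, 31, 17, 3), (m, 15, 9, 12, 33, 28, 3), (m, 22, 36, 6, 19, 14, 30), (m, 22, 36, 6, 19, 14, 37), (m, 22, 36, 6, 23, 27, 30), (m, 22, 36, 6, 23, 27, 37), (m, 22, 36, 6, 30, 22, 30), (m, 22, 36, 6, 30, 22, 37), (m, 22, 36, 6, 31, 15, 30), (m, 22, 36, 6, 31, 15, 37), (m, 22, 36, 6, 31, 17, 30), (m, 22, 36, 6, 31, 17, 37), (m, 22, 36, 6, 33, 28, 30), (m, 22, 36, 6, 33, 28, 37), (m, 27, 24, 2, 19, 14, 17), (m, 27, 24, 2, 23, 27, 17), (m, 27, 24, 2, 30, 22, 17), (m, 27, 24, 2, 31, 15, 17), (m, 27, 24, 2, 31, 17, 17), (m, 27, 24, 2, 33, 28, 17), (m, 5, 17, 36, 19, 14, 21), (m, 5, 17, 36, 19, 14, 8), (m, 5, 17, 36, 23, 27, 21), (m, 5, 17, 36, 23, 27, 8), (m, 5, 17, 36, 30, 22, 21), (m, 5, 17, 36, 30, 22, 8), (m, 5, 17, 36, 31, 15, 21), (m, 5, 17, 36, 31, 15, 8), (m, 5, 17, 36, 31, 17, 21), (m, 5, 17, 36, 31, 17, 8), (m, 5, 17, 36, 33, 28, 21), (m, 5, 17, 36, 33, 28, 8), (z, 26, 24, 1, 18, 20, 1), (z, 26, 24, 1, 18, 20, 13), (z, 26, 24, 1, 19, 2, 1), (z, 26, 24, 1, 19, 2, 13), (z, 26, 24, 1, 26, 4, 1), (z, 26, 24, 1, 26, 4, 13), (z, 26, 24, 1, 29, 14, 1), (z, 26, 24, 1, 29, 14, 13), (z, 26, 24, 1, 9, 11, 1), (z, 26, 24, 1, 9, 11, 13)}.
Keep only column(s) E, G, F, C, B, A (17 duplicate(s) eliminated): {(11, z, 24, 9, 1, 26), (14, m, 17, 19, 36, 5), (14, m, 24, 19, 2, 27), (14, m, 36, 19, 6, 22), (14, m, 9, 19, 12, 15), (14, z, 24, 29, 1, 26), (15, m, 17, 31, 36, 5), (15, m, 24, 31, 2, 27), (15, m, 36, 31, 6, 22), (15, m, 9, 31, 12, 15), (17, m, 17, 31, 36, 5), (17, m, 24, 31, 2, 27), (17, m, 36, 31, 6, 22), (17, m, 9, 31, 12, 15), (2, z, 24, 19, 1, 26), (20, z, 24, 18, 1, 26), (22, m, 17, 30, 36, 5), (22, m, 24, 30, 2, 27), (22, m, 36, 30, 6, 22), (22, m, 9, 30, 12, 15), (27, m, 17, 23, 36, 5), (27, m, 24, 23, 2, 27), (27, m, 36, 23, 6, 22), (27, m, 9, 23, 12, 15), (28, m, 17, 33, 36, 5), (28, m, 24, 33, 2, 27), (28, m, 36, 33, 6, 22), (28, m, 9, 33, 12, 15), (4, z, 24, 26, 1, 26)}
Selection E != 22: {(11, z, 24, 9, 1, 26), (14, m, 17, 19, 36, 5), (14, m, 24, 19, 2, 27), (14, m, 36, 19, 6, 22), (14, m, 9, 19, 12, 15), (14, z, 24, 29, 1, 26), (15, m, 17, 31, 36, 5), (15, m, 24, 31, 2, 27), (15, m, 36, 31, 6, 22), (15, m, 9, 31, 12, 15), (17, m, 17, 31, 36, 5), (17, m, 24, 31, 2, 27), (17, m, 36, 31, 6, 22), (17, m, 9, 31, 12, 15), (2, z, 24, 19, 1, 26), (20, z, 24, 18, 1, 26), (27, m, 17, 23, 36, 5), (27, m, 24, 23, 2, 27), (27, m, 36, 23, 6, 22), (27, m, 9, 23, 12, 15), (28, m, 17, 33, 36, 5), (28, m, 24, 33, 2, 27), (28, m, 36, 33, 6, 22), (28, m, 9, 33, 12, 15), (4, z, 24, 26, 1, 26)}
Keep only column(s) F, A (20 duplicate(s) eliminated): {(17, 5), (24, 26), (24, 27), (36, 22), (9, 15)}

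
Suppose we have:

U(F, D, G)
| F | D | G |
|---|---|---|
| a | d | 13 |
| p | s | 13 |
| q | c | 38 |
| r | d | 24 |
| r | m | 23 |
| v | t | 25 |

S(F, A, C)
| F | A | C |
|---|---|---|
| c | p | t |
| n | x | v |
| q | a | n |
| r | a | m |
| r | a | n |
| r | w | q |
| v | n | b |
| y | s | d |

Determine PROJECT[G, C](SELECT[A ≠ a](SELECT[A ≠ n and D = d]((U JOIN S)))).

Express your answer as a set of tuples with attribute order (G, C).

Natural join on F: {(q, c, 38, a, n), (r, d, 24, a, m), (r, d, 24, a, n), (r, d, 24, w, q), (r, m, 23, a, m), (r, m, 23, a, n), (r, m, 23, w, q), (v, t, 25, n, b)}
Filtering on A ≠ n and D = d leaves {(r, d, 24, a, m), (r, d, 24, a, n), (r, d, 24, w, q)}.
Filtering on A ≠ a leaves {(r, d, 24, w, q)}.
Projecting to G, C: {(24, q)}

{(24, q)}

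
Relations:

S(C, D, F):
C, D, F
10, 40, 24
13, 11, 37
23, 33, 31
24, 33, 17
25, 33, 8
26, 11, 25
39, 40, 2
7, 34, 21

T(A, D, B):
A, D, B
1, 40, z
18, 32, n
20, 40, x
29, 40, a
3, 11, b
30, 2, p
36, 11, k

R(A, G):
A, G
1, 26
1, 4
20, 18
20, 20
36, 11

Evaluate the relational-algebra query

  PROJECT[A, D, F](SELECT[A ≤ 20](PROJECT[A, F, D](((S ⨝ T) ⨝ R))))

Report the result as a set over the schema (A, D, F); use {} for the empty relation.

Joining S and T on D yields {(10, 40, 24, 1, z), (10, 40, 24, 20, x), (10, 40, 24, 29, a), (13, 11, 37, 3, b), (13, 11, 37, 36, k), (26, 11, 25, 3, b), (26, 11, 25, 36, k), (39, 40, 2, 1, z), (39, 40, 2, 20, x), (39, 40, 2, 29, a)}.
Joining (S ⨝ T) and R on A yields {(10, 40, 24, 1, z, 26), (10, 40, 24, 1, z, 4), (10, 40, 24, 20, x, 18), (10, 40, 24, 20, x, 20), (13, 11, 37, 36, k, 11), (26, 11, 25, 36, k, 11), (39, 40, 2, 1, z, 26), (39, 40, 2, 1, z, 4), (39, 40, 2, 20, x, 18), (39, 40, 2, 20, x, 20)}.
π[A, F, D]: project onto (A, F, D) (4 duplicate(s) eliminated) → {(1, 2, 40), (1, 24, 40), (20, 2, 40), (20, 24, 40), (36, 25, 11), (36, 37, 11)}
σ[A ≤ 20]: keep tuples satisfying A ≤ 20 → {(1, 2, 40), (1, 24, 40), (20, 2, 40), (20, 24, 40)}
π[A, D, F]: project onto (A, D, F) → {(1, 40, 2), (1, 40, 24), (20, 40, 2), (20, 40, 24)}

{(1, 40, 2), (1, 40, 24), (20, 40, 2), (20, 40, 24)}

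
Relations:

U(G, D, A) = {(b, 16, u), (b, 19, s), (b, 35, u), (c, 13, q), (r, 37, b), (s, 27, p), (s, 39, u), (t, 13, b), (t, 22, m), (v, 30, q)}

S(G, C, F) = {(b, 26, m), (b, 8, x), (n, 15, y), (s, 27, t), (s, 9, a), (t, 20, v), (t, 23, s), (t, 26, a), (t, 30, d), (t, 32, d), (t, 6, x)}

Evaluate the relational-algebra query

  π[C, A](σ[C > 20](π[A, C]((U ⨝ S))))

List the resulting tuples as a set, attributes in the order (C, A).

{(23, b), (23, m), (26, b), (26, m), (26, s), (26, u), (27, p), (27, u), (30, b), (30, m), (32, b), (32, m)}

Joining U and S on G yields {(b, 16, u, 26, m), (b, 16, u, 8, x), (b, 19, s, 26, m), (b, 19, s, 8, x), (b, 35, u, 26, m), (b, 35, u, 8, x), (s, 27, p, 27, t), (s, 27, p, 9, a), (s, 39, u, 27, t), (s, 39, u, 9, a), (t, 13, b, 20, v), (t, 13, b, 23, s), (t, 13, b, 26, a), (t, 13, b, 30, d), (t, 13, b, 32, d), (t, 13, b, 6, x), (t, 22, m, 20, v), (t, 22, m, 23, s), (t, 22, m, 26, a), (t, 22, m, 30, d), (t, 22, m, 32, d), (t, 22, m, 6, x)}.
Keep only column(s) A, C (2 duplicate(s) eliminated): {(b, 20), (b, 23), (b, 26), (b, 30), (b, 32), (b, 6), (m, 20), (m, 23), (m, 26), (m, 30), (m, 32), (m, 6), (p, 27), (p, 9), (s, 26), (s, 8), (u, 26), (u, 27), (u, 8), (u, 9)}
Filtering on C > 20 leaves {(b, 23), (b, 26), (b, 30), (b, 32), (m, 23), (m, 26), (m, 30), (m, 32), (p, 27), (s, 26), (u, 26), (u, 27)}.
Keep only column(s) C, A: {(23, b), (23, m), (26, b), (26, m), (26, s), (26, u), (27, p), (27, u), (30, b), (30, m), (32, b), (32, m)}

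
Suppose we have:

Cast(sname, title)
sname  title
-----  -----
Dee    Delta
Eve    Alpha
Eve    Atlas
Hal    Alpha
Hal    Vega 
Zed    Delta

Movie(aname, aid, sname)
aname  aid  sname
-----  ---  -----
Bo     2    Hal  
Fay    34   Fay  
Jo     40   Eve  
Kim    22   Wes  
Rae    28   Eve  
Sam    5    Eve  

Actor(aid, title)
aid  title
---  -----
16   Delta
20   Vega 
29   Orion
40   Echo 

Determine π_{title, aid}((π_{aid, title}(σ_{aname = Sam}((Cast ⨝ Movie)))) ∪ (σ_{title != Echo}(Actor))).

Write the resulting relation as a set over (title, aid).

Natural join on sname: {(Eve, Alpha, Jo, 40), (Eve, Alpha, Rae, 28), (Eve, Alpha, Sam, 5), (Eve, Atlas, Jo, 40), (Eve, Atlas, Rae, 28), (Eve, Atlas, Sam, 5), (Hal, Alpha, Bo, 2), (Hal, Vega, Bo, 2)}
Filtering on aname = Sam leaves {(Eve, Alpha, Sam, 5), (Eve, Atlas, Sam, 5)}.
π_{aid, title} gives {(5, Alpha), (5, Atlas)}.
Filtering on title != Echo leaves {(16, Delta), (20, Vega), (29, Orion)}.
Union: {(5, Alpha), (5, Atlas)} with {(16, Delta), (20, Vega), (29, Orion)} → {(16, Delta), (20, Vega), (29, Orion), (5, Alpha), (5, Atlas)}
π_{title, aid} gives {(Alpha, 5), (Atlas, 5), (Delta, 16), (Orion, 29), (Vega, 20)}.

{(Alpha, 5), (Atlas, 5), (Delta, 16), (Orion, 29), (Vega, 20)}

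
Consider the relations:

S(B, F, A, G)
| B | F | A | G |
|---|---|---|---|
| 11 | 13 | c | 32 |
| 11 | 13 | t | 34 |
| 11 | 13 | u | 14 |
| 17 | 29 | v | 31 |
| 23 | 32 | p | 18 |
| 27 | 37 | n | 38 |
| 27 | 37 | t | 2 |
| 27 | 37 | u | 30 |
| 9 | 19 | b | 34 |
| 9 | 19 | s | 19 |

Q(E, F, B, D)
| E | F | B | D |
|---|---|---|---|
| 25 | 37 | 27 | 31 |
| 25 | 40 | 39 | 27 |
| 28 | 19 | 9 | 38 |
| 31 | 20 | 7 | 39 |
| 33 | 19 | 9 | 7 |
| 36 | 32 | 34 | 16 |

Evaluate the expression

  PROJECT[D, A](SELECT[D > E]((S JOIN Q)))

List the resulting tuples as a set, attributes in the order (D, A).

S ⋈ Q (natural join on B, F): {(27, 37, n, 38, 25, 31), (27, 37, t, 2, 25, 31), (27, 37, u, 30, 25, 31), (9, 19, b, 34, 28, 38), (9, 19, b, 34, 33, 7), (9, 19, s, 19, 28, 38), (9, 19, s, 19, 33, 7)}
Apply σ_{D > E}; surviving tuples: {(27, 37, n, 38, 25, 31), (27, 37, t, 2, 25, 31), (27, 37, u, 30, 25, 31), (9, 19, b, 34, 28, 38), (9, 19, s, 19, 28, 38)}
Keep only column(s) D, A: {(31, n), (31, t), (31, u), (38, b), (38, s)}

{(31, n), (31, t), (31, u), (38, b), (38, s)}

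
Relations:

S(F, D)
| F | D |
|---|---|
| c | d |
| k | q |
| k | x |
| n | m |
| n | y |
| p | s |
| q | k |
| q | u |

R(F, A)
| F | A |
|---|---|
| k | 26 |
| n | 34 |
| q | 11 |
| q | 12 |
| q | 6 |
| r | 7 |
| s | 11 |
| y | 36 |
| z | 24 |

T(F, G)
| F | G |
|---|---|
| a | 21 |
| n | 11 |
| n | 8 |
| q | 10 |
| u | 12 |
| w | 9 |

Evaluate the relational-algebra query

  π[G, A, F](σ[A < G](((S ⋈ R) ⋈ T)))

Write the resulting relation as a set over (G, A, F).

{(10, 6, q)}

Joining S and R on F yields {(k, q, 26), (k, x, 26), (n, m, 34), (n, y, 34), (q, k, 11), (q, k, 12), (q, k, 6), (q, u, 11), (q, u, 12), (q, u, 6)}.
Joining (S ⋈ R) and T on F yields {(n, m, 34, 11), (n, m, 34, 8), (n, y, 34, 11), (n, y, 34, 8), (q, k, 11, 10), (q, k, 12, 10), (q, k, 6, 10), (q, u, 11, 10), (q, u, 12, 10), (q, u, 6, 10)}.
Selection A < G: {(q, k, 6, 10), (q, u, 6, 10)}
Projecting to G, A, F (1 duplicate(s) eliminated): {(10, 6, q)}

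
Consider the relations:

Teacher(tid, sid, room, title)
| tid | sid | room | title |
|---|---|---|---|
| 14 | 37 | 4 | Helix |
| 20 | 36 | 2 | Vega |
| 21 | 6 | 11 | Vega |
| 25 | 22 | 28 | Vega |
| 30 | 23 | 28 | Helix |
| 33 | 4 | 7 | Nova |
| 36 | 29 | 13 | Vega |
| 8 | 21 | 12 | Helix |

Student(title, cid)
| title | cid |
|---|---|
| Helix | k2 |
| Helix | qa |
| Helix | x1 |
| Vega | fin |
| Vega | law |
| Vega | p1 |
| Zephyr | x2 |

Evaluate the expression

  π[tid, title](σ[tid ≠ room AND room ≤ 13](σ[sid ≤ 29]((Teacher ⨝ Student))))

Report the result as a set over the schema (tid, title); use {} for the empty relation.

Joining Teacher and Student on title yields {(14, 37, 4, Helix, k2), (14, 37, 4, Helix, qa), (14, 37, 4, Helix, x1), (20, 36, 2, Vega, fin), (20, 36, 2, Vega, law), (20, 36, 2, Vega, p1), (21, 6, 11, Vega, fin), (21, 6, 11, Vega, law), (21, 6, 11, Vega, p1), (25, 22, 28, Vega, fin), (25, 22, 28, Vega, law), (25, 22, 28, Vega, p1), (30, 23, 28, Helix, k2), (30, 23, 28, Helix, qa), (30, 23, 28, Helix, x1), (36, 29, 13, Vega, fin), (36, 29, 13, Vega, law), (36, 29, 13, Vega, p1), (8, 21, 12, Helix, k2), (8, 21, 12, Helix, qa), (8, 21, 12, Helix, x1)}.
Apply σ_{sid ≤ 29}; surviving tuples: {(21, 6, 11, Vega, fin), (21, 6, 11, Vega, law), (21, 6, 11, Vega, p1), (25, 22, 28, Vega, fin), (25, 22, 28, Vega, law), (25, 22, 28, Vega, p1), (30, 23, 28, Helix, k2), (30, 23, 28, Helix, qa), (30, 23, 28, Helix, x1), (36, 29, 13, Vega, fin), (36, 29, 13, Vega, law), (36, 29, 13, Vega, p1), (8, 21, 12, Helix, k2), (8, 21, 12, Helix, qa), (8, 21, 12, Helix, x1)}
Apply σ_{tid ≠ room AND room ≤ 13}; surviving tuples: {(21, 6, 11, Vega, fin), (21, 6, 11, Vega, law), (21, 6, 11, Vega, p1), (36, 29, 13, Vega, fin), (36, 29, 13, Vega, law), (36, 29, 13, Vega, p1), (8, 21, 12, Helix, k2), (8, 21, 12, Helix, qa), (8, 21, 12, Helix, x1)}
Keep only column(s) tid, title (6 duplicate(s) eliminated): {(21, Vega), (36, Vega), (8, Helix)}

{(21, Vega), (36, Vega), (8, Helix)}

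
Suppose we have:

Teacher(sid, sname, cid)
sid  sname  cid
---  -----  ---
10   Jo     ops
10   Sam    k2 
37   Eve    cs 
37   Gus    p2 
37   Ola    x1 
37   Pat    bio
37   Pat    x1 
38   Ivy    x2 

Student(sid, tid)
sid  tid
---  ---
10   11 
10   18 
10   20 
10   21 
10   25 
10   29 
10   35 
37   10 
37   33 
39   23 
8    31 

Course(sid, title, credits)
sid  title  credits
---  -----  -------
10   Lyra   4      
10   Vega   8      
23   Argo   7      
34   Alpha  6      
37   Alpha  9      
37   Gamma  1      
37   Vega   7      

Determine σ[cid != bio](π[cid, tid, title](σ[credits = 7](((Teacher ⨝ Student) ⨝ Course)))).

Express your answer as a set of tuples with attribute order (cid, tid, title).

{(cs, 10, Vega), (cs, 33, Vega), (p2, 10, Vega), (p2, 33, Vega), (x1, 10, Vega), (x1, 33, Vega)}

Joining Teacher and Student on sid yields {(10, Jo, ops, 11), (10, Jo, ops, 18), (10, Jo, ops, 20), (10, Jo, ops, 21), (10, Jo, ops, 25), (10, Jo, ops, 29), (10, Jo, ops, 35), (10, Sam, k2, 11), (10, Sam, k2, 18), (10, Sam, k2, 20), (10, Sam, k2, 21), (10, Sam, k2, 25), (10, Sam, k2, 29), (10, Sam, k2, 35), (37, Eve, cs, 10), (37, Eve, cs, 33), (37, Gus, p2, 10), (37, Gus, p2, 33), (37, Ola, x1, 10), (37, Ola, x1, 33), (37, Pat, bio, 10), (37, Pat, bio, 33), (37, Pat, x1, 10), (37, Pat, x1, 33)}.
Joining (Teacher ⨝ Student) and Course on sid yields {(10, Jo, ops, 11, Lyra, 4), (10, Jo, ops, 11, Vega, 8), (10, Jo, ops, 18, Lyra, 4), (10, Jo, ops, 18, Vega, 8), (10, Jo, ops, 20, Lyra, 4), (10, Jo, ops, 20, Vega, 8), (10, Jo, ops, 21, Lyra, 4), (10, Jo, ops, 21, Vega, 8), (10, Jo, ops, 25, Lyra, 4), (10, Jo, ops, 25, Vega, 8), (10, Jo, ops, 29, Lyra, 4), (10, Jo, ops, 29, Vega, 8), (10, Jo, ops, 35, Lyra, 4), (10, Jo, ops, 35, Vega, 8), (10, Sam, k2, 11, Lyra, 4), (10, Sam, k2, 11, Vega, 8), (10, Sam, k2, 18, Lyra, 4), (10, Sam, k2, 18, Vega, 8), (10, Sam, k2, 20, Lyra, 4), (10, Sam, k2, 20, Vega, 8), (10, Sam, k2, 21, Lyra, 4), (10, Sam, k2, 21, Vega, 8), (10, Sam, k2, 25, Lyra, 4), (10, Sam, k2, 25, Vega, 8), (10, Sam, k2, 29, Lyra, 4), (10, Sam, k2, 29, Vega, 8), (10, Sam, k2, 35, Lyra, 4), (10, Sam, k2, 35, Vega, 8), (37, Eve, cs, 10, Alpha, 9), (37, Eve, cs, 10, Gamma, 1), (37, Eve, cs, 10, Vega, 7), (37, Eve, cs, 33, Alpha, 9), (37, Eve, cs, 33, Gamma, 1), (37, Eve, cs, 33, Vega, 7), (37, Gus, p2, 10, Alpha, 9), (37, Gus, p2, 10, Gamma, 1), (37, Gus, p2, 10, Vega, 7), (37, Gus, p2, 33, Alpha, 9), (37, Gus, p2, 33, Gamma, 1), (37, Gus, p2, 33, Vega, 7), (37, Ola, x1, 10, Alpha, 9), (37, Ola, x1, 10, Gamma, 1), (37, Ola, x1, 10, Vega, 7), (37, Ola, x1, 33, Alpha, 9), (37, Ola, x1, 33, Gamma, 1), (37, Ola, x1, 33, Vega, 7), (37, Pat, bio, 10, Alpha, 9), (37, Pat, bio, 10, Gamma, 1), (37, Pat, bio, 10, Vega, 7), (37, Pat, bio, 33, Alpha, 9), (37, Pat, bio, 33, Gamma, 1), (37, Pat, bio, 33, Vega, 7), (37, Pat, x1, 10, Alpha, 9), (37, Pat, x1, 10, Gamma, 1), (37, Pat, x1, 10, Vega, 7), (37, Pat, x1, 33, Alpha, 9), (37, Pat, x1, 33, Gamma, 1), (37, Pat, x1, 33, Vega, 7)}.
σ[credits = 7]: keep tuples satisfying credits = 7 → {(37, Eve, cs, 10, Vega, 7), (37, Eve, cs, 33, Vega, 7), (37, Gus, p2, 10, Vega, 7), (37, Gus, p2, 33, Vega, 7), (37, Ola, x1, 10, Vega, 7), (37, Ola, x1, 33, Vega, 7), (37, Pat, bio, 10, Vega, 7), (37, Pat, bio, 33, Vega, 7), (37, Pat, x1, 10, Vega, 7), (37, Pat, x1, 33, Vega, 7)}
Keep only column(s) cid, tid, title (2 duplicate(s) eliminated): {(bio, 10, Vega), (bio, 33, Vega), (cs, 10, Vega), (cs, 33, Vega), (p2, 10, Vega), (p2, 33, Vega), (x1, 10, Vega), (x1, 33, Vega)}
σ[cid != bio]: keep tuples satisfying cid != bio → {(cs, 10, Vega), (cs, 33, Vega), (p2, 10, Vega), (p2, 33, Vega), (x1, 10, Vega), (x1, 33, Vega)}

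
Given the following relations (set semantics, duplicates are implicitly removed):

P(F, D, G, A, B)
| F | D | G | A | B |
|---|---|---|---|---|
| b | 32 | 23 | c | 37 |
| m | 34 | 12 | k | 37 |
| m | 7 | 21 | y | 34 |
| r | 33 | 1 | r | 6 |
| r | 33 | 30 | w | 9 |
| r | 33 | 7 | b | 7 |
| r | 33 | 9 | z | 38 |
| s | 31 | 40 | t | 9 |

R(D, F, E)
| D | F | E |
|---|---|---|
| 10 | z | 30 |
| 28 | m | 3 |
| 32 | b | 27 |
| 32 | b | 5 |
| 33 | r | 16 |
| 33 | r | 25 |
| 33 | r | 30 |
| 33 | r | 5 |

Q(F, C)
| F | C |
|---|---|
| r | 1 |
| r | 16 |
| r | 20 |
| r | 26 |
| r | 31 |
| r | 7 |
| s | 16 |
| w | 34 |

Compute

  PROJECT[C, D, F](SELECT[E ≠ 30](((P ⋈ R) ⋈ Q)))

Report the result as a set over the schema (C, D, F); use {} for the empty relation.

{(1, 33, r), (16, 33, r), (20, 33, r), (26, 33, r), (31, 33, r), (7, 33, r)}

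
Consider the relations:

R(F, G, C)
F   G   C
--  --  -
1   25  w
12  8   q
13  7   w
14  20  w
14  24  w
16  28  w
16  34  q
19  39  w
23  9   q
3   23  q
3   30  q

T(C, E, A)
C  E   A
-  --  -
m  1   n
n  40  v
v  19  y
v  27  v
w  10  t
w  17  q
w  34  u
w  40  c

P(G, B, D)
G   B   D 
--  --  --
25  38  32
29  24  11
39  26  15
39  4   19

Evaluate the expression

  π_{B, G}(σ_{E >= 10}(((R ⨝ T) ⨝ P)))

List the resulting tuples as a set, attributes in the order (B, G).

{(26, 39), (38, 25), (4, 39)}

Natural join on C: {(1, 25, w, 10, t), (1, 25, w, 17, q), (1, 25, w, 34, u), (1, 25, w, 40, c), (13, 7, w, 10, t), (13, 7, w, 17, q), (13, 7, w, 34, u), (13, 7, w, 40, c), (14, 20, w, 10, t), (14, 20, w, 17, q), (14, 20, w, 34, u), (14, 20, w, 40, c), (14, 24, w, 10, t), (14, 24, w, 17, q), (14, 24, w, 34, u), (14, 24, w, 40, c), (16, 28, w, 10, t), (16, 28, w, 17, q), (16, 28, w, 34, u), (16, 28, w, 40, c), (19, 39, w, 10, t), (19, 39, w, 17, q), (19, 39, w, 34, u), (19, 39, w, 40, c)}
Natural join on G: {(1, 25, w, 10, t, 38, 32), (1, 25, w, 17, q, 38, 32), (1, 25, w, 34, u, 38, 32), (1, 25, w, 40, c, 38, 32), (19, 39, w, 10, t, 26, 15), (19, 39, w, 10, t, 4, 19), (19, 39, w, 17, q, 26, 15), (19, 39, w, 17, q, 4, 19), (19, 39, w, 34, u, 26, 15), (19, 39, w, 34, u, 4, 19), (19, 39, w, 40, c, 26, 15), (19, 39, w, 40, c, 4, 19)}
Filtering on E >= 10 leaves {(1, 25, w, 10, t, 38, 32), (1, 25, w, 17, q, 38, 32), (1, 25, w, 34, u, 38, 32), (1, 25, w, 40, c, 38, 32), (19, 39, w, 10, t, 26, 15), (19, 39, w, 10, t, 4, 19), (19, 39, w, 17, q, 26, 15), (19, 39, w, 17, q, 4, 19), (19, 39, w, 34, u, 26, 15), (19, 39, w, 34, u, 4, 19), (19, 39, w, 40, c, 26, 15), (19, 39, w, 40, c, 4, 19)}.
Keep only column(s) B, G (9 duplicate(s) eliminated): {(26, 39), (38, 25), (4, 39)}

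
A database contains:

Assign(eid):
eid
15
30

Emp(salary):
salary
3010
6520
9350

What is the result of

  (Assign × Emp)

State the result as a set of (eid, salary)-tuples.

{(15, 3010), (15, 6520), (15, 9350), (30, 3010), (30, 6520), (30, 9350)}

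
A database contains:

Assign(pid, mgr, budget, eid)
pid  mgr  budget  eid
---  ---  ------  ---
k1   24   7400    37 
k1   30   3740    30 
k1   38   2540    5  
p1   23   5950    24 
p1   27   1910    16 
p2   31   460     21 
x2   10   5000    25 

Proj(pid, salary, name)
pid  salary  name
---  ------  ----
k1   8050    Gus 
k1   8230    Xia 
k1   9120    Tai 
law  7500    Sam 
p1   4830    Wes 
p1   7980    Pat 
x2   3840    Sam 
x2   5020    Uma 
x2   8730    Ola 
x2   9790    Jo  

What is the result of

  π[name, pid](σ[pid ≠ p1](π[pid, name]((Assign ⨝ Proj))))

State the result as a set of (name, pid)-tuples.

Assign ⋈ Proj (natural join on pid): {(k1, 24, 7400, 37, 8050, Gus), (k1, 24, 7400, 37, 8230, Xia), (k1, 24, 7400, 37, 9120, Tai), (k1, 30, 3740, 30, 8050, Gus), (k1, 30, 3740, 30, 8230, Xia), (k1, 30, 3740, 30, 9120, Tai), (k1, 38, 2540, 5, 8050, Gus), (k1, 38, 2540, 5, 8230, Xia), (k1, 38, 2540, 5, 9120, Tai), (p1, 23, 5950, 24, 4830, Wes), (p1, 23, 5950, 24, 7980, Pat), (p1, 27, 1910, 16, 4830, Wes), (p1, 27, 1910, 16, 7980, Pat), (x2, 10, 5000, 25, 3840, Sam), (x2, 10, 5000, 25, 5020, Uma), (x2, 10, 5000, 25, 8730, Ola), (x2, 10, 5000, 25, 9790, Jo)}
Keep only column(s) pid, name (8 duplicate(s) eliminated): {(k1, Gus), (k1, Tai), (k1, Xia), (p1, Pat), (p1, Wes), (x2, Jo), (x2, Ola), (x2, Sam), (x2, Uma)}
Apply σ_{pid ≠ p1}; surviving tuples: {(k1, Gus), (k1, Tai), (k1, Xia), (x2, Jo), (x2, Ola), (x2, Sam), (x2, Uma)}
Keep only column(s) name, pid: {(Gus, k1), (Jo, x2), (Ola, x2), (Sam, x2), (Tai, k1), (Uma, x2), (Xia, k1)}

{(Gus, k1), (Jo, x2), (Ola, x2), (Sam, x2), (Tai, k1), (Uma, x2), (Xia, k1)}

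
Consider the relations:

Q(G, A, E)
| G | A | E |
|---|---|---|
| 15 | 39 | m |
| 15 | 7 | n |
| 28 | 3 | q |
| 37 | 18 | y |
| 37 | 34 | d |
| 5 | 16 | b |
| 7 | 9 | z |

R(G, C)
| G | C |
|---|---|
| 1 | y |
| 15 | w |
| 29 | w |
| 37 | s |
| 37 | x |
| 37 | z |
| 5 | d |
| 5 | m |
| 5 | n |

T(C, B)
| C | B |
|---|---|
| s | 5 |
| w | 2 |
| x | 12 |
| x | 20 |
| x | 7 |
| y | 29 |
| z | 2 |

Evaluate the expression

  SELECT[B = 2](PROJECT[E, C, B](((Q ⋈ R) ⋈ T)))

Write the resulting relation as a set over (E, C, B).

{(d, z, 2), (m, w, 2), (n, w, 2), (y, z, 2)}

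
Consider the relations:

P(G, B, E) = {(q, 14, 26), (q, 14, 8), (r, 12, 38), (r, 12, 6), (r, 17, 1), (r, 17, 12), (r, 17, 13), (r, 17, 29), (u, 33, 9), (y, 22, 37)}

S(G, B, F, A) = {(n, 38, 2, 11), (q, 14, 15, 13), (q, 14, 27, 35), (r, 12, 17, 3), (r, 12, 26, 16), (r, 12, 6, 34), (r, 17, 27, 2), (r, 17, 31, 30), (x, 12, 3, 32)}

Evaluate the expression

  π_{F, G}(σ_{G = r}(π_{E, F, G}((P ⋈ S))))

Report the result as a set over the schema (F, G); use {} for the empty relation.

{(17, r), (26, r), (27, r), (31, r), (6, r)}

Natural join on G, B: {(q, 14, 26, 15, 13), (q, 14, 26, 27, 35), (q, 14, 8, 15, 13), (q, 14, 8, 27, 35), (r, 12, 38, 17, 3), (r, 12, 38, 26, 16), (r, 12, 38, 6, 34), (r, 12, 6, 17, 3), (r, 12, 6, 26, 16), (r, 12, 6, 6, 34), (r, 17, 1, 27, 2), (r, 17, 1, 31, 30), (r, 17, 12, 27, 2), (r, 17, 12, 31, 30), (r, 17, 13, 27, 2), (r, 17, 13, 31, 30), (r, 17, 29, 27, 2), (r, 17, 29, 31, 30)}
π[E, F, G]: project onto (E, F, G) → {(1, 27, r), (1, 31, r), (12, 27, r), (12, 31, r), (13, 27, r), (13, 31, r), (26, 15, q), (26, 27, q), (29, 27, r), (29, 31, r), (38, 17, r), (38, 26, r), (38, 6, r), (6, 17, r), (6, 26, r), (6, 6, r), (8, 15, q), (8, 27, q)}
Apply σ_{G = r}; surviving tuples: {(1, 27, r), (1, 31, r), (12, 27, r), (12, 31, r), (13, 27, r), (13, 31, r), (29, 27, r), (29, 31, r), (38, 17, r), (38, 26, r), (38, 6, r), (6, 17, r), (6, 26, r), (6, 6, r)}
π[F, G]: project onto (F, G) (9 duplicate(s) eliminated) → {(17, r), (26, r), (27, r), (31, r), (6, r)}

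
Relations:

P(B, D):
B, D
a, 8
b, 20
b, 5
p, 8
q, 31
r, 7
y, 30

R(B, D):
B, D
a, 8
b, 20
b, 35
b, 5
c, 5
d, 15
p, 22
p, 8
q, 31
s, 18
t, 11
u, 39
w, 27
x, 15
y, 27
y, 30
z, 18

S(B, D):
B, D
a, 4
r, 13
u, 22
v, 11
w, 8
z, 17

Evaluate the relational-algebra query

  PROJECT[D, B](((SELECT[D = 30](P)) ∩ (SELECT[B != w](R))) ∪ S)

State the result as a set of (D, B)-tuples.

Selection D = 30: {(y, 30)}
Selection B != w: {(a, 8), (b, 20), (b, 35), (b, 5), (c, 5), (d, 15), (p, 22), (p, 8), (q, 31), (s, 18), (t, 11), (u, 39), (x, 15), (y, 27), (y, 30), (z, 18)}
Taking the intersection: {(y, 30)}
Taking the union: {(a, 4), (r, 13), (u, 22), (v, 11), (w, 8), (y, 30), (z, 17)}
Keep only column(s) D, B: {(11, v), (13, r), (17, z), (22, u), (30, y), (4, a), (8, w)}

{(11, v), (13, r), (17, z), (22, u), (30, y), (4, a), (8, w)}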